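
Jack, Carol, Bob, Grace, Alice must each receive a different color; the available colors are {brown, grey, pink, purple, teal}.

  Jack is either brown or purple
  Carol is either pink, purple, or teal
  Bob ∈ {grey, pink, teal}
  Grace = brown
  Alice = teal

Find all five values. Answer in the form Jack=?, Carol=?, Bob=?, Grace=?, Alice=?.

Grace must be brown (only option left). Eliminate brown elsewhere: Jack.
Alice must be teal (only option left). Strike teal from Carol, Bob.
Jack's domain is down to {purple}, so Jack = purple. Eliminate purple elsewhere: Carol.
Carol's domain is down to {pink}, so Carol = pink. Remove pink from Bob.
Bob must be grey (only option left).

Jack=purple, Carol=pink, Bob=grey, Grace=brown, Alice=teal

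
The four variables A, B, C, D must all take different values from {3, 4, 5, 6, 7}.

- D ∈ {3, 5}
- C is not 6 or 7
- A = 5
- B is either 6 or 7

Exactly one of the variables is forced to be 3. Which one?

D

A's domain is down to {5}, so A = 5. Remove 5 from C, D.
So 3 goes to D.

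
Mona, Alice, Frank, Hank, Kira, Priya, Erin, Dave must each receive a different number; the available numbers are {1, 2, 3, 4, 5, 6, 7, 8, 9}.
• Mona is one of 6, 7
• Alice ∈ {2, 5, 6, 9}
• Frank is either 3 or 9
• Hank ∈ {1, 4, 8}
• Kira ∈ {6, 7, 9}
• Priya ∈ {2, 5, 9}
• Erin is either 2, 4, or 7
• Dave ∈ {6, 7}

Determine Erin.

4

Mona and Dave share exactly the 2 values {6, 7}; by pigeonhole those values go to them, so strike 6, 7 from Alice, Kira, Erin.
That leaves Kira = 9. Remove 9 from Alice, Frank, Priya.
Frank has just one choice, so Frank = 3.
Alice and Priya between them cover only {2, 5} — a naked pair. Remove those values from Erin.
So Erin = 4.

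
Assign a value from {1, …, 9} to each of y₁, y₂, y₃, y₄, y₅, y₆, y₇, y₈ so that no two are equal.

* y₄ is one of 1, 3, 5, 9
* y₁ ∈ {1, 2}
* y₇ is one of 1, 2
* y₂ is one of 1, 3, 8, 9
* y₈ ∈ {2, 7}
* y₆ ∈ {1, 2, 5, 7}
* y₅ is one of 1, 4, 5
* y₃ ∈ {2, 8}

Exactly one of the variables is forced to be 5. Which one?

Among the 8 variables, 4 fits only y₅ (and all 8 values in {1, 2, 3, 4, 5, 7, 8, 9} must be used), so y₅ = 4.
y₁ and y₇ between them cover only {1, 2} — a naked pair. Remove those values from y₂, y₃, y₄, y₆, y₈.
y₃ must be 8 (only option left). Eliminate 8 elsewhere: y₂.
y₈ has just one choice, so y₈ = 7. Eliminate 7 elsewhere: y₆.
So 5 goes to y₆.

y₆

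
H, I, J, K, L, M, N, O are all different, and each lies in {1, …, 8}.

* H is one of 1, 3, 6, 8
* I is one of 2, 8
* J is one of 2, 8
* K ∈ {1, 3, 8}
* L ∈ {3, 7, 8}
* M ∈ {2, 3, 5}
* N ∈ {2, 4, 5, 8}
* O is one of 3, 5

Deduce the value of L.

7

Among the 8 variables, 4 fits only N (and all 8 values in {1, 2, 3, 4, 5, 6, 7, 8} must be used), so N = 4.
The 7 still-open variables draw from only 7 values {1, 2, 3, 5, 6, 7, 8}, so each is used; only H can be 6, hence H = 6.
The 6 still-open variables together cover exactly {1, 2, 3, 5, 7, 8} — 6 values for 6 variables — and 1 appears only in K's list, so K = 1.
Among the 5 still-open variables, 7 fits only L (and all 5 values in {2, 3, 5, 7, 8} must be used), so L = 7.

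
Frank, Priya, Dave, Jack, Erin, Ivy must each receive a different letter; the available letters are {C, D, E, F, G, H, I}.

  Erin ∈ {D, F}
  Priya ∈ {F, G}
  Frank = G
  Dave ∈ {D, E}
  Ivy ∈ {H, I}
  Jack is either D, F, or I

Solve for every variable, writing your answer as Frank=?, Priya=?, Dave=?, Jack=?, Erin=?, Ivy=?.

Frank=G, Priya=F, Dave=E, Jack=I, Erin=D, Ivy=H

Frank must be G (only option left). Strike G from Priya.
That leaves Priya = F. Remove F from Jack, Erin.
Erin's domain is down to {D}, so Erin = D. Remove D from Dave, Jack.
That leaves Dave = E.
That leaves Jack = I. Eliminate I elsewhere: Ivy.
That leaves Ivy = H.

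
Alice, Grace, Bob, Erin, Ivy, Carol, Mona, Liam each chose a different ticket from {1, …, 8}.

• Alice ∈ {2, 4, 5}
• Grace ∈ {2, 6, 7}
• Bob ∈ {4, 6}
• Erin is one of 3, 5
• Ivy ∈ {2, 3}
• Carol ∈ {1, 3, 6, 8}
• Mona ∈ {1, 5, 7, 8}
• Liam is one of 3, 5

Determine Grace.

The 2 variables Erin and Liam are confined to {3, 5}, which locks those values in; drop them from Alice, Ivy, Carol, Mona.
That leaves Ivy = 2. Strike 2 from Alice, Grace.
Alice must be 4 (only option left). Remove 4 from Bob.
That leaves Bob = 6. So Grace, Carol can't be 6.
So Grace = 7.

7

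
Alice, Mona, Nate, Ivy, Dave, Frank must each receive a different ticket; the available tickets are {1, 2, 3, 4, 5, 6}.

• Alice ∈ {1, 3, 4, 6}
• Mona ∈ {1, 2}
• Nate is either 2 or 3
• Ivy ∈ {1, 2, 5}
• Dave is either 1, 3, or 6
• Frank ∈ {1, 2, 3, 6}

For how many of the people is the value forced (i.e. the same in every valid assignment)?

2

The 6 variables draw from only 6 values {1, 2, 3, 4, 5, 6}, so each is used; only Alice can be 4, hence Alice = 4.
The 5 still-open variables draw from only 5 values {1, 2, 3, 5, 6}, so each is used; only Ivy can be 5, hence Ivy = 5.
Determined: Alice=4, Ivy=5. The other people each still have more than one consistent value. That makes 2.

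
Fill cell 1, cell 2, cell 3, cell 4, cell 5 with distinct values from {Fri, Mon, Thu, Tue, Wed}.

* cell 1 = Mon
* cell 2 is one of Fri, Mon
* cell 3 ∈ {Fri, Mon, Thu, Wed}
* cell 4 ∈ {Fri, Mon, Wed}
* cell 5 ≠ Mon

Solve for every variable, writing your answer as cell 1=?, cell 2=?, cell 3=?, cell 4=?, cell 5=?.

cell 1=Mon, cell 2=Fri, cell 3=Thu, cell 4=Wed, cell 5=Tue

cell 1's domain is down to {Mon}, so cell 1 = Mon. So cell 2, cell 3, cell 4 can't be Mon.
That leaves cell 2 = Fri. So cell 3, cell 4, cell 5 can't be Fri.
That leaves cell 4 = Wed. Remove Wed from cell 3, cell 5.
cell 3's domain is down to {Thu}, so cell 3 = Thu. Eliminate Thu elsewhere: cell 5.
cell 5 must be Tue (only option left).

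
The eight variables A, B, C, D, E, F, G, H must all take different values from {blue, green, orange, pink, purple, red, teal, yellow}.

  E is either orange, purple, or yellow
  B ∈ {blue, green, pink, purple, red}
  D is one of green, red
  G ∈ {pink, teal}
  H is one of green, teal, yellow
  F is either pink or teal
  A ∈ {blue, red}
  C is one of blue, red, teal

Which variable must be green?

The 8 variables together cover exactly {blue, green, orange, pink, purple, red, teal, yellow} — 8 values for 8 variables — and orange appears only in E's list, so E = orange.
Among the 7 still-open variables, purple fits only B (and all 7 values in {blue, green, pink, purple, red, teal, yellow} must be used), so B = purple.
Among the 6 still-open variables, yellow fits only H (and all 6 values in {blue, green, pink, red, teal, yellow} must be used), so H = yellow.
Among the 5 still-open variables, green fits only D (and all 5 values in {blue, green, pink, red, teal} must be used), so D = green.

D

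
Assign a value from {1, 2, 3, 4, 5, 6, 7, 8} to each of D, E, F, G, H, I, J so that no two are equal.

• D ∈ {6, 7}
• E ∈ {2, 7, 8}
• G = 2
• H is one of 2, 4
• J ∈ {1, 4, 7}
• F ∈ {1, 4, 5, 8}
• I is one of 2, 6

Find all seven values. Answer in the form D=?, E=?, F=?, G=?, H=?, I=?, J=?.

D=7, E=8, F=5, G=2, H=4, I=6, J=1

G has just one choice, so G = 2. Remove 2 from E, H, I.
H must be 4 (only option left). Strike 4 from F, J.
I's domain is down to {6}, so I = 6. Strike 6 from D.
That leaves D = 7. Remove 7 from E, J.
E has just one choice, so E = 8. Eliminate 8 elsewhere: F.
That leaves J = 1. So F can't be 1.
That leaves F = 5.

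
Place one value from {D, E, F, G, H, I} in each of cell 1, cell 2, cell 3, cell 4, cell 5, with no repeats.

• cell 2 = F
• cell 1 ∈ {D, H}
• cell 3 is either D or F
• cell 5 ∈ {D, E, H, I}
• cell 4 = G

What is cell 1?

cell 2 has just one choice, so cell 2 = F. So cell 3 can't be F.
cell 3's domain is down to {D}, so cell 3 = D. Strike D from cell 1, cell 5.
So cell 1 = H.

H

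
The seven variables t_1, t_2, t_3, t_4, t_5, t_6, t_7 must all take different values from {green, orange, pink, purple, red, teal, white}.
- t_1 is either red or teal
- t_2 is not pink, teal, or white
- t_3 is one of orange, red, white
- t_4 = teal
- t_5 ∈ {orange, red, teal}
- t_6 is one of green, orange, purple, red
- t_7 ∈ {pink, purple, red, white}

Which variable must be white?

t_4's domain is down to {teal}, so t_4 = teal. Remove teal from t_1, t_5.
That leaves t_1 = red. So t_2, t_3, t_5, t_6, t_7 can't be red.
That leaves t_5 = orange. Eliminate orange elsewhere: t_2, t_3, t_6.
So white goes to t_3.

t_3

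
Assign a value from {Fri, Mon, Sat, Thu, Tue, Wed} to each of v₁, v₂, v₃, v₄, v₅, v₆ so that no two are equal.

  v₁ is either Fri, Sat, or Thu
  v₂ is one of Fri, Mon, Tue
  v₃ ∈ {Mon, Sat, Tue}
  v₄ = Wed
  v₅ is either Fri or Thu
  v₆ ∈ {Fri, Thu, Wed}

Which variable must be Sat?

v₄'s domain is down to {Wed}, so v₄ = Wed. Eliminate Wed elsewhere: v₆.
v₅ and v₆ between them cover only {Fri, Thu} — a naked pair. Remove those values from v₁, v₂.
So Sat goes to v₁.

v₁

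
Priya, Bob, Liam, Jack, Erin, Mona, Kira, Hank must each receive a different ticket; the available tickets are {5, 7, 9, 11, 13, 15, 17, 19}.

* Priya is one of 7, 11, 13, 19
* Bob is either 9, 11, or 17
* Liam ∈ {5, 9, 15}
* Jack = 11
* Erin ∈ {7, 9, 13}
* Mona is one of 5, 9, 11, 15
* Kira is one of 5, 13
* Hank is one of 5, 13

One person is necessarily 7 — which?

Erin

Jack has just one choice, so Jack = 11. So Priya, Bob, Mona can't be 11.
Among the 7 still-open variables, 17 fits only Bob (and all 7 values in {5, 7, 9, 13, 15, 17, 19} must be used), so Bob = 17.
The 6 still-open variables draw from only 6 values {5, 7, 9, 13, 15, 19}, so each is used; only Priya can be 19, hence Priya = 19.
The 5 still-open variables draw from only 5 values {5, 7, 9, 13, 15}, so each is used; only Erin can be 7, hence Erin = 7.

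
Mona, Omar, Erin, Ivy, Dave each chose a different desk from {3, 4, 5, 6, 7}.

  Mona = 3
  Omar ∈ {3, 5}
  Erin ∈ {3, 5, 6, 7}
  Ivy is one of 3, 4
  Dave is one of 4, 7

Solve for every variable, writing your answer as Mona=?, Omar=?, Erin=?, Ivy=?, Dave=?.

Mona=3, Omar=5, Erin=6, Ivy=4, Dave=7

Mona's domain is down to {3}, so Mona = 3. Eliminate 3 elsewhere: Omar, Erin, Ivy.
Omar has just one choice, so Omar = 5. Eliminate 5 elsewhere: Erin.
Ivy must be 4 (only option left). Remove 4 from Dave.
Dave has just one choice, so Dave = 7. So Erin can't be 7.
Erin's domain is down to {6}, so Erin = 6.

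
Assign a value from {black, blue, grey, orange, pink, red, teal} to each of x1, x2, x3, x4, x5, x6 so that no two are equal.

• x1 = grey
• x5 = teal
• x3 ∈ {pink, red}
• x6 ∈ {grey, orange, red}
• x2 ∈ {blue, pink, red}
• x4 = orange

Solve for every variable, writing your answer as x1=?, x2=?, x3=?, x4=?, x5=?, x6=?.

x1=grey, x2=blue, x3=pink, x4=orange, x5=teal, x6=red

x1 has just one choice, so x1 = grey. So x6 can't be grey.
x4's domain is down to {orange}, so x4 = orange. Strike orange from x6.
x5's domain is down to {teal}, so x5 = teal.
x6 has just one choice, so x6 = red. Eliminate red elsewhere: x2, x3.
x3's domain is down to {pink}, so x3 = pink. Eliminate pink elsewhere: x2.
x2's domain is down to {blue}, so x2 = blue.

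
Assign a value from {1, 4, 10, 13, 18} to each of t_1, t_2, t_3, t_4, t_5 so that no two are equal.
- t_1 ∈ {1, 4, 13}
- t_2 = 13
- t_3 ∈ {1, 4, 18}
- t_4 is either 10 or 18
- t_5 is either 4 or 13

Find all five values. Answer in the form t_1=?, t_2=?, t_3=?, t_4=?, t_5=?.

t_2 must be 13 (only option left). Strike 13 from t_1, t_5.
t_5 must be 4 (only option left). Remove 4 from t_1, t_3.
That leaves t_1 = 1. So t_3 can't be 1.
t_3's domain is down to {18}, so t_3 = 18. Strike 18 from t_4.
t_4 has just one choice, so t_4 = 10.

t_1=1, t_2=13, t_3=18, t_4=10, t_5=4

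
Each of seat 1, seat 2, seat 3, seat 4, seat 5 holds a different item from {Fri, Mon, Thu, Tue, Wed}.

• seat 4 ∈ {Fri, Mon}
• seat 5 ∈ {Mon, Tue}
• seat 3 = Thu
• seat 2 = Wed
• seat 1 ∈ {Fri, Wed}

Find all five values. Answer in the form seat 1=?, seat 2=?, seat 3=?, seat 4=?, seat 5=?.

seat 1=Fri, seat 2=Wed, seat 3=Thu, seat 4=Mon, seat 5=Tue

seat 2's domain is down to {Wed}, so seat 2 = Wed. So seat 1 can't be Wed.
seat 3 must be Thu (only option left).
seat 1's domain is down to {Fri}, so seat 1 = Fri. Eliminate Fri elsewhere: seat 4.
seat 4 has just one choice, so seat 4 = Mon. Remove Mon from seat 5.
That leaves seat 5 = Tue.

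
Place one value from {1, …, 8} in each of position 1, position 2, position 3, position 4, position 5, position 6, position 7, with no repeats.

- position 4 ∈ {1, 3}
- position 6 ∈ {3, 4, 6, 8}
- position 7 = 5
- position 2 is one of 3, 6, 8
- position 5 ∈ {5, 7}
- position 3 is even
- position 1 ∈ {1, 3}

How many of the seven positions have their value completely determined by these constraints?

2

position 7 must be 5 (only option left). Eliminate 5 elsewhere: position 5.
That leaves position 5 = 7.
The 2 variables position 1 and position 4 are confined to {1, 3}, which locks those values in; drop them from position 2, position 6.
Determined: position 5=7, position 7=5. The other positions each still have more than one consistent value. That makes 2.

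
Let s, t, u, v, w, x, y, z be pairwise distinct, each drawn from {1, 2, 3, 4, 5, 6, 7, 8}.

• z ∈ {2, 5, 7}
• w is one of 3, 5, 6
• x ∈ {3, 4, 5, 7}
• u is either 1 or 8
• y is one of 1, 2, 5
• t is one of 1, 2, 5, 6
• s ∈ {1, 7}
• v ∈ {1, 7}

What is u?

The 8 variables together cover exactly {1, 2, 3, 4, 5, 6, 7, 8} — 8 values for 8 variables — and 4 appears only in x's list, so x = 4.
The 7 still-open variables draw from only 7 values {1, 2, 3, 5, 6, 7, 8}, so each is used; only w can be 3, hence w = 3.
Among the 6 still-open variables, 6 fits only t (and all 6 values in {1, 2, 5, 6, 7, 8} must be used), so t = 6.
The 5 still-open variables together cover exactly {1, 2, 5, 7, 8} — 5 values for 5 variables — and 8 appears only in u's list, so u = 8.

8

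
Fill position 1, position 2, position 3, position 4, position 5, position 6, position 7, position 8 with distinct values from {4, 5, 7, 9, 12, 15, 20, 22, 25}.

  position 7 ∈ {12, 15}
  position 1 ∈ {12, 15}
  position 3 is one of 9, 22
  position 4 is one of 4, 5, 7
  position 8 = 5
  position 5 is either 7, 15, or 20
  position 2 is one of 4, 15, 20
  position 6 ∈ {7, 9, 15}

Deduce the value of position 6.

position 8 has just one choice, so position 8 = 5. Remove 5 from position 4.
The 7 still-open variables together cover exactly {4, 7, 9, 12, 15, 20, 22} — 7 values for 7 variables — and 22 appears only in position 3's list, so position 3 = 22.
The 6 still-open variables together cover exactly {4, 7, 9, 12, 15, 20} — 6 values for 6 variables — and 9 appears only in position 6's list, so position 6 = 9.

9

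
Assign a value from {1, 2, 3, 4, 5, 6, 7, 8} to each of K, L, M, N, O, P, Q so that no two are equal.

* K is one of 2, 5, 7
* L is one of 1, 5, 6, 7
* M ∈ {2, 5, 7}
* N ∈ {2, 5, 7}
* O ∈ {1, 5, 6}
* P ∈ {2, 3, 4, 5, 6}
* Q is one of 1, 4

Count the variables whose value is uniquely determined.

The 7 variables draw from only 7 values {1, 2, 3, 4, 5, 6, 7}, so each is used; only P can be 3, hence P = 3.
Among the 6 still-open variables, 4 fits only Q (and all 6 values in {1, 2, 4, 5, 6, 7} must be used), so Q = 4.
The 3 variables K, M, N are confined to {2, 5, 7}, which locks those values in; drop them from L, O.
Determined: P=3, Q=4. The other variables each still have more than one consistent value. That makes 2.

2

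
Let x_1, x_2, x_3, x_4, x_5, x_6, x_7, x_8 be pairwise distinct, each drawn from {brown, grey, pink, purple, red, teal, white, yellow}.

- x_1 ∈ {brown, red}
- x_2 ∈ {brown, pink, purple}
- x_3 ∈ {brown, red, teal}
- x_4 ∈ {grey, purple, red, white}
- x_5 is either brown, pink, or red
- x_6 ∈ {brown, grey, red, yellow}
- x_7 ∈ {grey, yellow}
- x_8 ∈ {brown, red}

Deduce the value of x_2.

The 8 variables together cover exactly {brown, grey, pink, purple, red, teal, white, yellow} — 8 values for 8 variables — and teal appears only in x_3's list, so x_3 = teal.
The 7 still-open variables together cover exactly {brown, grey, pink, purple, red, white, yellow} — 7 values for 7 variables — and white appears only in x_4's list, so x_4 = white.
The 6 still-open variables together cover exactly {brown, grey, pink, purple, red, yellow} — 6 values for 6 variables — and purple appears only in x_2's list, so x_2 = purple.

purple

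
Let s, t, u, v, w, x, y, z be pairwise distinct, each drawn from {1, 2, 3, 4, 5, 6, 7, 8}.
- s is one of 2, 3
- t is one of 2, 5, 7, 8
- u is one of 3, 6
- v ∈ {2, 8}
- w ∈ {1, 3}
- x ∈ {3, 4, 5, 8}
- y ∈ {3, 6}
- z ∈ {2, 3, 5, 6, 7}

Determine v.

8

Among the 8 variables, 1 fits only w (and all 8 values in {1, 2, 3, 4, 5, 6, 7, 8} must be used), so w = 1.
The 7 still-open variables together cover exactly {2, 3, 4, 5, 6, 7, 8} — 7 values for 7 variables — and 4 appears only in x's list, so x = 4.
u and y share exactly the 2 values {3, 6}; by pigeonhole those values go to them, so strike 3, 6 from s, z.
s has just one choice, so s = 2. Strike 2 from t, v, z.
So v = 8.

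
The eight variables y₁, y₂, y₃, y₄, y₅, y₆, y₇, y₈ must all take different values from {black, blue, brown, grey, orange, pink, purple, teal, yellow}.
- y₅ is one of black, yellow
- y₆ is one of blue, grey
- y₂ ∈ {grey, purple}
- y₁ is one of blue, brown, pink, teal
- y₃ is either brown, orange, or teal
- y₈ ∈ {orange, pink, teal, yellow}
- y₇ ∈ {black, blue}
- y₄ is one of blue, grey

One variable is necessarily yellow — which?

The 2 variables y₄ and y₆ are confined to {blue, grey}, which locks those values in; drop them from y₁, y₂, y₇.
y₂'s domain is down to {purple}, so y₂ = purple.
y₇ has just one choice, so y₇ = black. Eliminate black elsewhere: y₅.
So yellow goes to y₅.

y₅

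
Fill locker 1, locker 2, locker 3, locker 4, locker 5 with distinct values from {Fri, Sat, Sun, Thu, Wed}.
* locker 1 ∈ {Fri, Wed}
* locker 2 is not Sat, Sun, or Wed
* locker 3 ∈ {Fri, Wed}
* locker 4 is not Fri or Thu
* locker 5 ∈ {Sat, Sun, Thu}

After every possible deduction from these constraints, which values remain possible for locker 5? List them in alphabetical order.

locker 1 and locker 3 between them cover only {Fri, Wed} — a naked pair. Remove those values from locker 2, locker 4.
locker 2's domain is down to {Thu}, so locker 2 = Thu. Remove Thu from locker 5.
No further eliminations apply; locker 5 can still be any of Sat, Sun.

Sat, Sun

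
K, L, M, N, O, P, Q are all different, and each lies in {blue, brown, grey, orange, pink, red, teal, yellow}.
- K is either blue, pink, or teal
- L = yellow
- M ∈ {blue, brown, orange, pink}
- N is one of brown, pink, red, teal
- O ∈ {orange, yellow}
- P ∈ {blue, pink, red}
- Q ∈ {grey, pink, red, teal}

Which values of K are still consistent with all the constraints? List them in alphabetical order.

L's domain is down to {yellow}, so L = yellow. Remove yellow from O.
O's domain is down to {orange}, so O = orange. Remove orange from M.
No further eliminations apply; K can still be any of blue, pink, teal.

blue, pink, teal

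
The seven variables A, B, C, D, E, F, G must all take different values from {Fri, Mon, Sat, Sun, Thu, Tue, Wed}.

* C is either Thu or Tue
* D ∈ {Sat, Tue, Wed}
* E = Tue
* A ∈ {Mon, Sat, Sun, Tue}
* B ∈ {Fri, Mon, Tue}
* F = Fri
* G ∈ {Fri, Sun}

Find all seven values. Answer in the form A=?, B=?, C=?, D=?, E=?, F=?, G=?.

E has just one choice, so E = Tue. Eliminate Tue elsewhere: A, B, C, D.
F's domain is down to {Fri}, so F = Fri. So B, G can't be Fri.
That leaves G = Sun. So A can't be Sun.
B's domain is down to {Mon}, so B = Mon. Strike Mon from A.
C's domain is down to {Thu}, so C = Thu.
A must be Sat (only option left). Remove Sat from D.
That leaves D = Wed.

A=Sat, B=Mon, C=Thu, D=Wed, E=Tue, F=Fri, G=Sun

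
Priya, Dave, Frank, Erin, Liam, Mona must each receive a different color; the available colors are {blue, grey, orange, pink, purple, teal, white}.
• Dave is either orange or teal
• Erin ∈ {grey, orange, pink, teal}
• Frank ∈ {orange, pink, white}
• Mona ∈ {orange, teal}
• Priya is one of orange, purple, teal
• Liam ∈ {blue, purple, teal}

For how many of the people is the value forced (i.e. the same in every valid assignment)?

2

Dave and Mona share exactly the 2 values {orange, teal}; by pigeonhole those values go to them, so strike orange, teal from Priya, Frank, Erin, Liam.
Priya's domain is down to {purple}, so Priya = purple. So Liam can't be purple.
Liam has just one choice, so Liam = blue.
Determined: Priya=purple, Liam=blue. The other people each still have more than one consistent value. That makes 2.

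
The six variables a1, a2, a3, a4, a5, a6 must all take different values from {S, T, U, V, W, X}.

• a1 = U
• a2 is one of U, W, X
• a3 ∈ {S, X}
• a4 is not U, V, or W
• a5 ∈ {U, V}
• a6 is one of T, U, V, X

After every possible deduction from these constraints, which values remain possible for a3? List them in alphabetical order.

a1 has just one choice, so a1 = U. Strike U from a2, a5, a6.
a5 must be V (only option left). So a6 can't be V.
The 4 still-open variables draw from only 4 values {S, T, W, X}, so each is used; only a2 can be W, hence a2 = W.
No further eliminations apply; a3 can still be any of S, X.

S, X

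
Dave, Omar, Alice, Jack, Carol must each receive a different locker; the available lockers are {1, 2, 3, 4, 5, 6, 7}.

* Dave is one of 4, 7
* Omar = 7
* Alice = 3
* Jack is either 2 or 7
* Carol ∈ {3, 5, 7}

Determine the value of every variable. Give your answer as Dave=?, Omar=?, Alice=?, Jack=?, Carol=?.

Dave=4, Omar=7, Alice=3, Jack=2, Carol=5

Omar must be 7 (only option left). Eliminate 7 elsewhere: Dave, Jack, Carol.
Alice has just one choice, so Alice = 3. Remove 3 from Carol.
That leaves Jack = 2.
Carol has just one choice, so Carol = 5.
That leaves Dave = 4.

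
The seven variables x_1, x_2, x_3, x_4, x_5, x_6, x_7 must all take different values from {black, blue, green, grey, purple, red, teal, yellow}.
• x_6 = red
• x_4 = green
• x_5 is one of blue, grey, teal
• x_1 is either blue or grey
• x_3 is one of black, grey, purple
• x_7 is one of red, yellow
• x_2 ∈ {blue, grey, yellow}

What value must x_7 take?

yellow

x_4 must be green (only option left).
x_6 must be red (only option left). Remove red from x_7.
So x_7 = yellow.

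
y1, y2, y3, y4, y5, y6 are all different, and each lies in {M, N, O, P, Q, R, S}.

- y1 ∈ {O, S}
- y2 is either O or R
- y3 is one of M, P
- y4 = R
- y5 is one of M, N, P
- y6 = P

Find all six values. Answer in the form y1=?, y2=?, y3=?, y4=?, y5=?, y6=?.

y1=S, y2=O, y3=M, y4=R, y5=N, y6=P

y4 has just one choice, so y4 = R. So y2 can't be R.
y6 has just one choice, so y6 = P. Eliminate P elsewhere: y3, y5.
y2 must be O (only option left). Strike O from y1.
y3's domain is down to {M}, so y3 = M. So y5 can't be M.
y5's domain is down to {N}, so y5 = N.
y1 has just one choice, so y1 = S.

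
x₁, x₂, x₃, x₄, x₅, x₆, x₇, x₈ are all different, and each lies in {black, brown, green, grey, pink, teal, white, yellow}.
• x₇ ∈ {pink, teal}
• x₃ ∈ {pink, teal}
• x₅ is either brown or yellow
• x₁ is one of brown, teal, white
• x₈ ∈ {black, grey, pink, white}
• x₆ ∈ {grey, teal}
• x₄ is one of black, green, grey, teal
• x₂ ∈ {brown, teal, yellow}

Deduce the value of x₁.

Among the 8 variables, green fits only x₄ (and all 8 values in {black, brown, green, grey, pink, teal, white, yellow} must be used), so x₄ = green.
Among the 7 still-open variables, black fits only x₈ (and all 7 values in {black, brown, grey, pink, teal, white, yellow} must be used), so x₈ = black.
The 6 still-open variables draw from only 6 values {brown, grey, pink, teal, white, yellow}, so each is used; only x₆ can be grey, hence x₆ = grey.
Among the 5 still-open variables, white fits only x₁ (and all 5 values in {brown, pink, teal, white, yellow} must be used), so x₁ = white.

white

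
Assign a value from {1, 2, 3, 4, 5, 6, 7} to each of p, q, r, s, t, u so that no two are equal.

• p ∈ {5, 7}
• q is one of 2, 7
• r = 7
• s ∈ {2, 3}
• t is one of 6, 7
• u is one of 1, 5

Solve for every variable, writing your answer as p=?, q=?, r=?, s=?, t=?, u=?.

p=5, q=2, r=7, s=3, t=6, u=1

r must be 7 (only option left). Remove 7 from p, q, t.
t must be 6 (only option left).
p has just one choice, so p = 5. Eliminate 5 elsewhere: u.
That leaves q = 2. Remove 2 from s.
s has just one choice, so s = 3.
u's domain is down to {1}, so u = 1.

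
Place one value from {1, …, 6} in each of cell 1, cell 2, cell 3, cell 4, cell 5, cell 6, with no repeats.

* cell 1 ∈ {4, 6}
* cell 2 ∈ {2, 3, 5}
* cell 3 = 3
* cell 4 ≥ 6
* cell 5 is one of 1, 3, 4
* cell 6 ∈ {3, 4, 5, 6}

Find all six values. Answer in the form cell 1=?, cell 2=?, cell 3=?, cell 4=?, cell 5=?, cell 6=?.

cell 3's domain is down to {3}, so cell 3 = 3. Strike 3 from cell 2, cell 5, cell 6.
cell 4 has just one choice, so cell 4 = 6. So cell 1, cell 6 can't be 6.
cell 1 has just one choice, so cell 1 = 4. Eliminate 4 elsewhere: cell 5, cell 6.
cell 5's domain is down to {1}, so cell 5 = 1.
cell 6's domain is down to {5}, so cell 6 = 5. Eliminate 5 elsewhere: cell 2.
cell 2's domain is down to {2}, so cell 2 = 2.

cell 1=4, cell 2=2, cell 3=3, cell 4=6, cell 5=1, cell 6=5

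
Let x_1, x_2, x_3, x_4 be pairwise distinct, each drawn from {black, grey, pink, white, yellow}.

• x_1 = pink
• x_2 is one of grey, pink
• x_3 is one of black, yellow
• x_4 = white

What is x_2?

x_1's domain is down to {pink}, so x_1 = pink. So x_2 can't be pink.
So x_2 = grey.

grey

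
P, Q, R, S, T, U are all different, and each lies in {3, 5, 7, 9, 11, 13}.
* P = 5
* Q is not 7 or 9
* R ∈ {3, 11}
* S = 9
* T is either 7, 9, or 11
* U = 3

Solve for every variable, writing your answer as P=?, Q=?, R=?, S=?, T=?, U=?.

P has just one choice, so P = 5. Remove 5 from Q.
S must be 9 (only option left). Remove 9 from T.
That leaves U = 3. Remove 3 from Q, R.
R must be 11 (only option left). Strike 11 from Q, T.
That leaves T = 7.
Q must be 13 (only option left).

P=5, Q=13, R=11, S=9, T=7, U=3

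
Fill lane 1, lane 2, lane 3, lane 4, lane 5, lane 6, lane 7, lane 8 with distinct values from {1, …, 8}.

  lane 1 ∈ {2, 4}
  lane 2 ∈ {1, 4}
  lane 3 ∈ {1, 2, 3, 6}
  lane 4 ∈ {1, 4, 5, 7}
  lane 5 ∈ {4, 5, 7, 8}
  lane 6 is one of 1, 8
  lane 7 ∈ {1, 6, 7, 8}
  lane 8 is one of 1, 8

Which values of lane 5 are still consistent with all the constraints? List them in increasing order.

The 8 variables together cover exactly {1, 2, 3, 4, 5, 6, 7, 8} — 8 values for 8 variables — and 3 appears only in lane 3's list, so lane 3 = 3.
Among the 7 still-open variables, 2 fits only lane 1 (and all 7 values in {1, 2, 4, 5, 6, 7, 8} must be used), so lane 1 = 2.
The 6 still-open variables draw from only 6 values {1, 4, 5, 6, 7, 8}, so each is used; only lane 7 can be 6, hence lane 7 = 6.
The 2 variables lane 6 and lane 8 are confined to {1, 8}, which locks those values in; drop them from lane 2, lane 4, lane 5.
That leaves lane 2 = 4. Eliminate 4 elsewhere: lane 4, lane 5.
No further eliminations apply; lane 5 can still be any of 5, 7.

5, 7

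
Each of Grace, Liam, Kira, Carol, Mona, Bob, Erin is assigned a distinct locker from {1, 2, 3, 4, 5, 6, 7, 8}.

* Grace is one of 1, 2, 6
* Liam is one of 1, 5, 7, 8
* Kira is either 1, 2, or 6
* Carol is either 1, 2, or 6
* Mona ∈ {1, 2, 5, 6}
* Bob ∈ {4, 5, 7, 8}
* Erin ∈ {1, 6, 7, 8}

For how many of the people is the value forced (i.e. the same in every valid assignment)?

2

The 7 variables draw from only 7 values {1, 2, 4, 5, 6, 7, 8}, so each is used; only Bob can be 4, hence Bob = 4.
The 3 variables Grace, Kira, Carol are confined to {1, 2, 6}, which locks those values in; drop them from Liam, Mona, Erin.
Mona has just one choice, so Mona = 5. Remove 5 from Liam.
Determined: Mona=5, Bob=4. The other people each still have more than one consistent value. That makes 2.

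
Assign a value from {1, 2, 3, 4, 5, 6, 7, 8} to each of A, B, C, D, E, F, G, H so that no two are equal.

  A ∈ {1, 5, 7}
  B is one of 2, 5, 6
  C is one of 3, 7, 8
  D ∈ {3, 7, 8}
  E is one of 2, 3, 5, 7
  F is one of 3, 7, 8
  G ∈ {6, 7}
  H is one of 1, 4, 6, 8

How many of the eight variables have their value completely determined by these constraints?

3

The 8 variables together cover exactly {1, 2, 3, 4, 5, 6, 7, 8} — 8 values for 8 variables — and 4 appears only in H's list, so H = 4.
Among the 7 still-open variables, 1 fits only A (and all 7 values in {1, 2, 3, 5, 6, 7, 8} must be used), so A = 1.
The 3 variables C, D, F are confined to {3, 7, 8}, which locks those values in; drop them from E, G.
That leaves G = 6. So B can't be 6.
Determined: A=1, G=6, H=4. The other variables each still have more than one consistent value. That makes 3.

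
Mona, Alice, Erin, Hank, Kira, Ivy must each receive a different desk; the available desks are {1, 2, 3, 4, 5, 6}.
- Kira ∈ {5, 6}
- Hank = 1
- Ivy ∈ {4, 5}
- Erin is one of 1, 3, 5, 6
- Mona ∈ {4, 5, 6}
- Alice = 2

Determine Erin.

Alice has just one choice, so Alice = 2.
Hank's domain is down to {1}, so Hank = 1. Remove 1 from Erin.
The 4 still-open variables draw from only 4 values {3, 4, 5, 6}, so each is used; only Erin can be 3, hence Erin = 3.

3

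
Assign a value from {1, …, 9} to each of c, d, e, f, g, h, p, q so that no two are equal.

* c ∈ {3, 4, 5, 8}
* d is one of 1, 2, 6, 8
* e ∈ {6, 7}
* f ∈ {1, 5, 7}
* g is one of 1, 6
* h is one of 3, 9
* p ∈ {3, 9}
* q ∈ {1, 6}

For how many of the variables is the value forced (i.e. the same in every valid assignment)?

The 2 variables g and q are confined to {1, 6}, which locks those values in; drop them from d, e, f.
e's domain is down to {7}, so e = 7. Eliminate 7 elsewhere: f.
f's domain is down to {5}, so f = 5. So c can't be 5.
h and p share exactly the 2 values {3, 9}; by pigeonhole those values go to them, so strike 3, 9 from c.
Determined: e=7, f=5. The other variables each still have more than one consistent value. That makes 2.

2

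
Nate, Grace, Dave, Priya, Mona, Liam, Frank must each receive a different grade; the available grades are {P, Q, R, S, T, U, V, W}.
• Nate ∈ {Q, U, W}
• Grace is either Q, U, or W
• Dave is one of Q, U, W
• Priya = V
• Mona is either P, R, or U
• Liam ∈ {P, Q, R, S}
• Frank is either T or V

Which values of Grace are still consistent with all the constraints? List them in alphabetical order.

Q, U, W

Priya must be V (only option left). Strike V from Frank.
That leaves Frank = T.
Nate, Grace, Dave share exactly the 3 values {Q, U, W}; by pigeonhole those values go to them, so strike Q, U, W from Mona, Liam.
No further eliminations apply; Grace can still be any of Q, U, W.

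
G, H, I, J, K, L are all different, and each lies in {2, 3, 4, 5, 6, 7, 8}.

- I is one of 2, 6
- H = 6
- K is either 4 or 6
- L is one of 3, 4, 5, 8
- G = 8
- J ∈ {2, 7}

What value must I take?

2

G must be 8 (only option left). Eliminate 8 elsewhere: L.
That leaves H = 6. Eliminate 6 elsewhere: I, K.
So I = 2.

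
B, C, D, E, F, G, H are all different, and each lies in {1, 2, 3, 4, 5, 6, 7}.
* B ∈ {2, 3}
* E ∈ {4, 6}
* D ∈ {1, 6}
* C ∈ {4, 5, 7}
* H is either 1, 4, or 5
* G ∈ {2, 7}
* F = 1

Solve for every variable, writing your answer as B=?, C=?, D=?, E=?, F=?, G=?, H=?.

F's domain is down to {1}, so F = 1. Eliminate 1 elsewhere: D, H.
D must be 6 (only option left). Eliminate 6 elsewhere: E.
E's domain is down to {4}, so E = 4. So C, H can't be 4.
H's domain is down to {5}, so H = 5. Eliminate 5 elsewhere: C.
That leaves C = 7. Remove 7 from G.
G's domain is down to {2}, so G = 2. Remove 2 from B.
B must be 3 (only option left).

B=3, C=7, D=6, E=4, F=1, G=2, H=5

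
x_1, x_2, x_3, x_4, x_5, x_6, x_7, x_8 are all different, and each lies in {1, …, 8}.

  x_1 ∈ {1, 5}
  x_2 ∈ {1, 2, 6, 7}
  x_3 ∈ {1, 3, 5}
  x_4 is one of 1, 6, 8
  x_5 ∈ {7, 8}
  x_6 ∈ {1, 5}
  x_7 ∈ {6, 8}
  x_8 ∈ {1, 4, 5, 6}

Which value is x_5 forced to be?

The 8 variables together cover exactly {1, 2, 3, 4, 5, 6, 7, 8} — 8 values for 8 variables — and 2 appears only in x_2's list, so x_2 = 2.
The 7 still-open variables draw from only 7 values {1, 3, 4, 5, 6, 7, 8}, so each is used; only x_3 can be 3, hence x_3 = 3.
The 6 still-open variables draw from only 6 values {1, 4, 5, 6, 7, 8}, so each is used; only x_8 can be 4, hence x_8 = 4.
The 5 still-open variables together cover exactly {1, 5, 6, 7, 8} — 5 values for 5 variables — and 7 appears only in x_5's list, so x_5 = 7.

7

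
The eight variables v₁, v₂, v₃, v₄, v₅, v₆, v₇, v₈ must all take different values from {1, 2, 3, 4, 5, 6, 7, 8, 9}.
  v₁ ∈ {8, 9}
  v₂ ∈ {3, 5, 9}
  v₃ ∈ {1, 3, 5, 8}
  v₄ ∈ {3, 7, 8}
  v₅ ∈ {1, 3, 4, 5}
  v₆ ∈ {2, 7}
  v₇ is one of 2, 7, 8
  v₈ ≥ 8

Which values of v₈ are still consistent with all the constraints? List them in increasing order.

8, 9

Among the 8 variables, 4 fits only v₅ (and all 8 values in {1, 2, 3, 4, 5, 7, 8, 9} must be used), so v₅ = 4.
The 7 still-open variables draw from only 7 values {1, 2, 3, 5, 7, 8, 9}, so each is used; only v₃ can be 1, hence v₃ = 1.
Among the 6 still-open variables, 5 fits only v₂ (and all 6 values in {2, 3, 5, 7, 8, 9} must be used), so v₂ = 5.
The 5 still-open variables draw from only 5 values {2, 3, 7, 8, 9}, so each is used; only v₄ can be 3, hence v₄ = 3.
The 2 variables v₁ and v₈ are confined to {8, 9}, which locks those values in; drop them from v₇.
No further eliminations apply; v₈ can still be any of 8, 9.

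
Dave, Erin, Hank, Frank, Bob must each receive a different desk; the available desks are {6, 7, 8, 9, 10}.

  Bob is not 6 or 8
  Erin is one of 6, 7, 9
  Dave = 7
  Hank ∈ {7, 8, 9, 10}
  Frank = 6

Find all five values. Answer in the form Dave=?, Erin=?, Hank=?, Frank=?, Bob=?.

Dave=7, Erin=9, Hank=8, Frank=6, Bob=10

Dave must be 7 (only option left). So Erin, Hank, Bob can't be 7.
That leaves Frank = 6. So Erin can't be 6.
Erin has just one choice, so Erin = 9. So Hank, Bob can't be 9.
Bob's domain is down to {10}, so Bob = 10. Strike 10 from Hank.
Hank's domain is down to {8}, so Hank = 8.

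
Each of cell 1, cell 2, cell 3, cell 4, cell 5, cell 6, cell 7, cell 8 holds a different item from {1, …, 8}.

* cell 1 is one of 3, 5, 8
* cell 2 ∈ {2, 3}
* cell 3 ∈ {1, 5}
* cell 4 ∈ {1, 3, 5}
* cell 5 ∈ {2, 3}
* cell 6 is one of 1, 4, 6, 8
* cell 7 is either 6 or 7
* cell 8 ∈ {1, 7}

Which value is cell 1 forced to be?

8

Among the 8 variables, 4 fits only cell 6 (and all 8 values in {1, 2, 3, 4, 5, 6, 7, 8} must be used), so cell 6 = 4.
The 7 still-open variables draw from only 7 values {1, 2, 3, 5, 6, 7, 8}, so each is used; only cell 7 can be 6, hence cell 7 = 6.
The 6 still-open variables together cover exactly {1, 2, 3, 5, 7, 8} — 6 values for 6 variables — and 7 appears only in cell 8's list, so cell 8 = 7.
Among the 5 still-open variables, 8 fits only cell 1 (and all 5 values in {1, 2, 3, 5, 8} must be used), so cell 1 = 8.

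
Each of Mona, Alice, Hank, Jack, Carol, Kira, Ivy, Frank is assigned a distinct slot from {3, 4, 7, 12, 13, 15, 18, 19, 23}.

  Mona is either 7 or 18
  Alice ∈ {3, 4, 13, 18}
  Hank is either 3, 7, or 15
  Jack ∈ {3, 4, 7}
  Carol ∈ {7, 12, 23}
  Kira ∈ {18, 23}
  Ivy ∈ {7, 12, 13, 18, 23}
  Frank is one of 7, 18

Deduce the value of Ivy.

The 8 variables together cover exactly {3, 4, 7, 12, 13, 15, 18, 23} — 8 values for 8 variables — and 15 appears only in Hank's list, so Hank = 15.
Mona and Frank between them cover only {7, 18} — a naked pair. Remove those values from Alice, Jack, Carol, Kira, Ivy.
That leaves Kira = 23. So Carol, Ivy can't be 23.
Carol's domain is down to {12}, so Carol = 12. So Ivy can't be 12.
So Ivy = 13.

13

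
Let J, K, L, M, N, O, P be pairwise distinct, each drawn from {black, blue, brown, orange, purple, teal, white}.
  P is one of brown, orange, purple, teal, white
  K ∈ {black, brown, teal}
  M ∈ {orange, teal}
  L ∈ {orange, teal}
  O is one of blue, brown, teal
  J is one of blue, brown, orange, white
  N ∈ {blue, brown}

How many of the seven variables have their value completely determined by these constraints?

Among the 7 variables, black fits only K (and all 7 values in {black, blue, brown, orange, purple, teal, white} must be used), so K = black.
The 6 still-open variables draw from only 6 values {blue, brown, orange, purple, teal, white}, so each is used; only P can be purple, hence P = purple.
The 5 still-open variables draw from only 5 values {blue, brown, orange, teal, white}, so each is used; only J can be white, hence J = white.
L and M between them cover only {orange, teal} — a naked pair. Remove those values from O.
Determined: J=white, K=black, P=purple. The other variables each still have more than one consistent value. That makes 3.

3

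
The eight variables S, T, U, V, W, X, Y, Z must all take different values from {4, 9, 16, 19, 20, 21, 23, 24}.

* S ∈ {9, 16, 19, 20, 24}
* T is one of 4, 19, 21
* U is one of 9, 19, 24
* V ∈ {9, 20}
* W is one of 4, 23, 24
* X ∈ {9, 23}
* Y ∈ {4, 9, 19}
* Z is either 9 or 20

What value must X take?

The 8 variables draw from only 8 values {4, 9, 16, 19, 20, 21, 23, 24}, so each is used; only S can be 16, hence S = 16.
The 7 still-open variables together cover exactly {4, 9, 19, 20, 21, 23, 24} — 7 values for 7 variables — and 21 appears only in T's list, so T = 21.
The 2 variables V and Z are confined to {9, 20}, which locks those values in; drop them from U, X, Y.
So X = 23.

23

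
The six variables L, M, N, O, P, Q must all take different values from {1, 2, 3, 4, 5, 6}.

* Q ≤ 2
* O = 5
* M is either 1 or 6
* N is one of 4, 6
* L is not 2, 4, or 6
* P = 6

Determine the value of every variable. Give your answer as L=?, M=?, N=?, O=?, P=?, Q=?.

L=3, M=1, N=4, O=5, P=6, Q=2

O has just one choice, so O = 5. Strike 5 from L.
P has just one choice, so P = 6. So M, N can't be 6.
M must be 1 (only option left). Strike 1 from L, Q.
That leaves N = 4.
Q must be 2 (only option left).
L has just one choice, so L = 3.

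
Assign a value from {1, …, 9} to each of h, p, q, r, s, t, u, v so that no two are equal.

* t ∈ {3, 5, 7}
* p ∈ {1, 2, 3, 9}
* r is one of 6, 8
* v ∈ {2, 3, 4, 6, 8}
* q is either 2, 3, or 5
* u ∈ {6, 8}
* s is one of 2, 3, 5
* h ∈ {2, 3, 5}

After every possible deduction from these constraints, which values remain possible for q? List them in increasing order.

The 2 variables r and u are confined to {6, 8}, which locks those values in; drop them from v.
The 3 variables h, q, s are confined to {2, 3, 5}, which locks those values in; drop them from p, t, v.
t must be 7 (only option left).
v's domain is down to {4}, so v = 4.
No further eliminations apply; q can still be any of 2, 3, 5.

2, 3, 5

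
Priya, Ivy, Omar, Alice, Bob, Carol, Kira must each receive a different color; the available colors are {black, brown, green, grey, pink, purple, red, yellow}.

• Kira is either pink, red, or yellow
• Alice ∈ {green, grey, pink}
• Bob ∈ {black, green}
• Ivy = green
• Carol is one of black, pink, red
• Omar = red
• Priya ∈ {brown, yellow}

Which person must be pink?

Ivy has just one choice, so Ivy = green. Eliminate green elsewhere: Alice, Bob.
Omar has just one choice, so Omar = red. So Carol, Kira can't be red.
Bob has just one choice, so Bob = black. So Carol can't be black.
So pink goes to Carol.

Carol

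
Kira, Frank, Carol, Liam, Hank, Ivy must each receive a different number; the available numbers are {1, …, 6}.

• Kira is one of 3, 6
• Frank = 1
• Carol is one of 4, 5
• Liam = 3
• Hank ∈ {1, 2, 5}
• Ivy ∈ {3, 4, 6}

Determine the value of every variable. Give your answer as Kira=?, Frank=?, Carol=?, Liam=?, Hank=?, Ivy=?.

Frank has just one choice, so Frank = 1. Strike 1 from Hank.
Liam must be 3 (only option left). Eliminate 3 elsewhere: Kira, Ivy.
Kira's domain is down to {6}, so Kira = 6. Remove 6 from Ivy.
Ivy's domain is down to {4}, so Ivy = 4. So Carol can't be 4.
Carol has just one choice, so Carol = 5. So Hank can't be 5.
That leaves Hank = 2.

Kira=6, Frank=1, Carol=5, Liam=3, Hank=2, Ivy=4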